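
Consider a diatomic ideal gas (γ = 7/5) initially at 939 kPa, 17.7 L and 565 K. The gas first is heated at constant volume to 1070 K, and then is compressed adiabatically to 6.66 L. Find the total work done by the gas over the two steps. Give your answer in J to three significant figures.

W_total ≈ -37600 J

Step 1 (isochoric): W = 0 (constant volume).
After step 1: P = 1778 kPa (V unchanged).
Step 2 (adiabatic): W = (P₁V₁ − P₂V₂)/(γ−1) = (31476 − 46534)/0.4 = -37647 J.
W_total = 0 − 37647 = -37647 J.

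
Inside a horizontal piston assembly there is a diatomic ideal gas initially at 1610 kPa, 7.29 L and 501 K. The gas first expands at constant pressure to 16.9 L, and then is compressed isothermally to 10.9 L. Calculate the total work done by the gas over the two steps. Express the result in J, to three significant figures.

W_total ≈ 3540 J

Step 1 (isobaric): W = PΔV = (1610 kPa)(16.9 − 7.29 L) = 15472 J.
After step 1: P = 1610 kPa, V = 16.9 L, T = 1161 K.
Step 2 (isothermal): W = P₁V₁ ln(V₂/V₁) = (27209) ln(10.9/16.9) = -11933 J.
W_total = 15472 − 11933 = 3540 J.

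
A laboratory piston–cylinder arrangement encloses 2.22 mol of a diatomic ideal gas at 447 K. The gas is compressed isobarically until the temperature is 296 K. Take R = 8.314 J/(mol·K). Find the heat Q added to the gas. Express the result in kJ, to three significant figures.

Q ≈ -9.75 kJ

Isobaric: W = nRΔT = (2.22)(8.314)(-151) = -2787 J.
ΔU = nCᵥΔT with Cᵥ = 5R/2: ΔU = (2.22)(20.79)(-151) = -6968 J.
Q = ΔU + W = -6968 − 2787 = -9755 J.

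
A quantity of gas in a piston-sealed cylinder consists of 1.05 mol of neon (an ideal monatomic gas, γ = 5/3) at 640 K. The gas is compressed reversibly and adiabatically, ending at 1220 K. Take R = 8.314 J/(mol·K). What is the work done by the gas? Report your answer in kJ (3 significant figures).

W ≈ -7.59 kJ

Adiabatic ⇒ Q = 0, so W_by = −ΔU = nCᵥ(T₁ − T₂).
Cᵥ = 3R/2 = 12.47 J/(mol·K).
W = (1.05)(12.47)(640 − 1220) = -7595 J.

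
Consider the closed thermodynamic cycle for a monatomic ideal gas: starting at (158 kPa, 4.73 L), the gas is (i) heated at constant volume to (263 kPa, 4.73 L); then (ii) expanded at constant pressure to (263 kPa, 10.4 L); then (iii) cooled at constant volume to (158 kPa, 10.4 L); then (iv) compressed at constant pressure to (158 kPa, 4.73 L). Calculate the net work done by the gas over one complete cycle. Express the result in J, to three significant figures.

W_net ≈ 595 J

Constant-volume legs do no work.
W(ii) = (263)(10.4 − 4.73) = 1491 J; W(iv) = (158)(4.73 − 10.4) = -895.9 J.
W_net = 1491 − 895.9 = 595.4 J (the clockwise enclosed area).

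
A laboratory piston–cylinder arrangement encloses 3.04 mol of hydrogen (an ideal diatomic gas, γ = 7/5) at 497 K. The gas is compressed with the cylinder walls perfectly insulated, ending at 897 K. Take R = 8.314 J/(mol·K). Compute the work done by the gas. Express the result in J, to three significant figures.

W ≈ -25300 J

Adiabatic ⇒ Q = 0, so W_by = −ΔU = nCᵥ(T₁ − T₂).
Cᵥ = 5R/2 = 20.79 J/(mol·K).
W = (3.04)(20.79)(497 − 897) = -25275 J.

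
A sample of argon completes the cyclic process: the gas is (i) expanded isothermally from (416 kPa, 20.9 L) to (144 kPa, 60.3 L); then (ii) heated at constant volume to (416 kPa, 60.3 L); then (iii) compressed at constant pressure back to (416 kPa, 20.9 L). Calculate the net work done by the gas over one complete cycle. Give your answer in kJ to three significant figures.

W_net ≈ -7.18 kJ

Leg (i): W = PᵢVᵢ ln(V_f/Vᵢ) = (8694) ln(60.3/20.9) = 9212 J.
Leg (ii): W = 0.
Leg (iii): W = PΔV = (416)(20.9 − 60.3) = -16390 J.
W_net = 9212 − 16390 = -7178 J.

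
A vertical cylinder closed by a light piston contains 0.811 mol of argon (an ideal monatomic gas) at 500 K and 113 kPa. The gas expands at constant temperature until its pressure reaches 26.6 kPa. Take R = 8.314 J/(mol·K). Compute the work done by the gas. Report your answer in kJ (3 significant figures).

Isothermal process: W = nRT ln(V₂/V₁) = nRT ln(P₁/P₂).
W = (0.811)(8.314)(500) × ln(113/26.6)
  = 3371 × ln(4.248) = 3371 × 1.446
W_by_gas = 4877 J.

W ≈ 4.88 kJ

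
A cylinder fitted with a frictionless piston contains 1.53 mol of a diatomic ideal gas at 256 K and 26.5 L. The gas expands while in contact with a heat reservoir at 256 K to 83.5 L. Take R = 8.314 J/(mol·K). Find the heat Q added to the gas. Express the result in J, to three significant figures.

Isothermal ⇒ ΔU = 0, so Q = W = nRT ln(V₂/V₁).
Q = (1.53)(8.314)(256) ln(83.5/26.5) = 3256 × 1.148 = 3737 J.

Q ≈ 3740 J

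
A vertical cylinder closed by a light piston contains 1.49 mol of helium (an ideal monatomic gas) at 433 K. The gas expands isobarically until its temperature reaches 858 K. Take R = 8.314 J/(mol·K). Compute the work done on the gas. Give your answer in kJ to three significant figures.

W ≈ -5.26 kJ

Isobaric: W = P ΔV = nR ΔT.
W = (1.49)(8.314)(858 − 433) = 5265 J.
Work on gas = −W_by = -5265 J.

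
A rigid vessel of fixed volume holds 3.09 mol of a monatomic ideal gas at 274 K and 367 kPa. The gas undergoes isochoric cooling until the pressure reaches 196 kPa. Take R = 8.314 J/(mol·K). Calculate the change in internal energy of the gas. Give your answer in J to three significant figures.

ΔU ≈ -4920 J

Constant volume ⇒ W = 0, so Q = ΔU = nCᵥΔT with Cᵥ = 3R/2 = 12.47 J/(mol·K).
At constant V, T₂/T₁ = P₂/P₁ ⇒ ΔT = T₁(P₂/P₁ − 1) = 274·(196/367 − 1) = -127.7 K.
ΔU = (3.09)(12.47)(-127.7) = -4920 J.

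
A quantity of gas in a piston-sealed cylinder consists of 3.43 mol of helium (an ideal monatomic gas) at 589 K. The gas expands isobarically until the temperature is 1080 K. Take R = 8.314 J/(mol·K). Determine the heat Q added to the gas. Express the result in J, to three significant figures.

Isobaric: W = nRΔT = (3.43)(8.314)(491) = 14002 J.
ΔU = nCᵥΔT with Cᵥ = 3R/2: ΔU = (3.43)(12.47)(491) = 21003 J.
Q = ΔU + W = 21003 + 14002 = 35005 J.

Q ≈ 35000 J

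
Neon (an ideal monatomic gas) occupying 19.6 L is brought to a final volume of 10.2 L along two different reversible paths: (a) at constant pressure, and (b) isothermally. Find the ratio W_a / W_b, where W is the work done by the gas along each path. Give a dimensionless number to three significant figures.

W_a / W_b ≈ 0.734

Path (a) isobaric: W = P₁(V₂ − V₁) → W_a/(P₁V₁) = -0.4796.
Path (b) isothermal: W = P₁V₁ ln(V₂/V₁) → W_b/(P₁V₁) = -0.6531.
W_a / W_b = -0.4796 / -0.6531 = 0.7343.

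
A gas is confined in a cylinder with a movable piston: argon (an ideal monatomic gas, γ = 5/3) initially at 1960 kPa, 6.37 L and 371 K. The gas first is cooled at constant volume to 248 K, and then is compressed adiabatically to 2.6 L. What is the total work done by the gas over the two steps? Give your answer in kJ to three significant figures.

W_total ≈ -10.2 kJ

Step 1 (isochoric): W = 0 (constant volume).
After step 1: P = 1310 kPa (V unchanged).
Step 2 (adiabatic): W = (P₁V₁ − P₂V₂)/(γ−1) = (8346 − 15168)/0.667 = -10233 J.
W_total = 0 − 10233 = -10233 J.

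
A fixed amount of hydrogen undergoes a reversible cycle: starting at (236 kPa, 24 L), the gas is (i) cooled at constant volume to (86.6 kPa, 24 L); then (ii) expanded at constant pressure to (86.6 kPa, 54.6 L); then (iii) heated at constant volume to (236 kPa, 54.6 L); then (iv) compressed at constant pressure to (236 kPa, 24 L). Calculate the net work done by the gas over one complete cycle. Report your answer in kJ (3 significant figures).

Constant-volume legs do no work.
W(ii) = (86.6)(54.6 − 24) = 2650 J; W(iv) = (236)(24 − 54.6) = -7222 J.
W_net = 2650 − 7222 = -4572 J (the counter-clockwise enclosed area).

W_net ≈ -4.57 kJ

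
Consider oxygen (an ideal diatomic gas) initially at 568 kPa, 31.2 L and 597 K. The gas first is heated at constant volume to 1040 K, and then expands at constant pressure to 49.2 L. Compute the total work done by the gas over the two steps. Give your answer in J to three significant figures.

W_total ≈ 17800 J

Step 1 (isochoric): W = 0 (constant volume).
After step 1: P = 989.5 kPa (V unchanged).
Step 2 (isobaric): W = PΔV = (989.5 kPa)(49.2 − 31.2 L) = 17811 J.
W_total = 0 + 17811 = 17811 J.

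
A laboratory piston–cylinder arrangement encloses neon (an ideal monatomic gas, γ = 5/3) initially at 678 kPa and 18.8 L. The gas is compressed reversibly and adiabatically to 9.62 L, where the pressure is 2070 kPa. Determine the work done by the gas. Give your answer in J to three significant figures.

Adiabatic: W = (P₁V₁ − P₂V₂)/(γ − 1) with γ = 5/3.
P₁V₁ = 12746 J, P₂V₂ = 19913 J.
W = (12746 − 19913) / 0.6667 = -10750 J.

W ≈ -10800 J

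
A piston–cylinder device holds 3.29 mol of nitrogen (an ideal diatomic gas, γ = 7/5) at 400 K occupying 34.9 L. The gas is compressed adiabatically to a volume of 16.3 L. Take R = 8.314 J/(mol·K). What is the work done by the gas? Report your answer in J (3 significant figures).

W ≈ -9740 J

Adiabatic: TV^(γ−1) = const with γ = 7/5.
T₂ = T₁ (V₁/V₂)^(γ−1) = 400 × (34.9/16.3)^0.4 = 400 × 1.356 = 542.4 K.
W_by = nCᵥ(T₁ − T₂) = (3.29)(20.79)(400 − 542.4) = -9737 J.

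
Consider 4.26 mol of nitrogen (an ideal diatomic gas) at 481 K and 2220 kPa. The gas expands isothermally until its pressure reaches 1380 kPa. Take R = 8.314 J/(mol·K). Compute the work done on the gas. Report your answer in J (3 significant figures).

W ≈ -8100 J

Isothermal process: W = nRT ln(V₂/V₁) = nRT ln(P₁/P₂).
W = (4.26)(8.314)(481) × ln(2220/1380)
  = 17036 × ln(1.609) = 17036 × 0.4754
W_by_gas = 8099 J; work on gas = −W_by = -8099 J.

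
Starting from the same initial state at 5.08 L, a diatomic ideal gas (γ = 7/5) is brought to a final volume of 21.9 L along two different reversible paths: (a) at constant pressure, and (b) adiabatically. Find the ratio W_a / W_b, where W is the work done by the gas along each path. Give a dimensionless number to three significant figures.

Path (a) isobaric: W = P₁(V₂ − V₁) → W_a/(P₁V₁) = 3.311.
Path (b) adiabatic: W = P₁V₁(1 − (V₁/V₂)^(γ−1))/(γ−1) → W_b/(P₁V₁) = 1.106.
W_a / W_b = 3.311 / 1.106 = 2.992.

W_a / W_b ≈ 2.99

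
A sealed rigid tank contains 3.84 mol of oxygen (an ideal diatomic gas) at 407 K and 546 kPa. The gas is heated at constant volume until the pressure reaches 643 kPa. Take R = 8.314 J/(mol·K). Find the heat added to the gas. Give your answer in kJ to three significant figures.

Q ≈ 5.77 kJ

Constant volume ⇒ W = 0, so Q = ΔU = nCᵥΔT with Cᵥ = 5R/2 = 20.79 J/(mol·K).
At constant V, T₂/T₁ = P₂/P₁ ⇒ ΔT = T₁(P₂/P₁ − 1) = 407·(643/546 − 1) = 72.31 K.
ΔU = (3.84)(20.79)(72.31) = 5771 J.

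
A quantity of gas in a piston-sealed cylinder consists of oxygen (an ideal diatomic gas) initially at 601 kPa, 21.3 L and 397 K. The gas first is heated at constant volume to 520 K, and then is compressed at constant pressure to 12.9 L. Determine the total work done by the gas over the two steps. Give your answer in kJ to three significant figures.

W_total ≈ -6.61 kJ

Step 1 (isochoric): W = 0 (constant volume).
After step 1: P = 787.2 kPa (V unchanged).
Step 2 (isobaric): W = PΔV = (787.2 kPa)(12.9 − 21.3 L) = -6613 J.
W_total = 0 − 6613 = -6613 J.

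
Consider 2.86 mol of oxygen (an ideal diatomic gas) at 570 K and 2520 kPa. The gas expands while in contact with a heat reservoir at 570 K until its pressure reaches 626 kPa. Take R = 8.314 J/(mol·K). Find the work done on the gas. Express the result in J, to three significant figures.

Isothermal process: W = nRT ln(V₂/V₁) = nRT ln(P₁/P₂).
W = (2.86)(8.314)(570) × ln(2520/626)
  = 13553 × ln(4.026) = 13553 × 1.393
W_by_gas = 18875 J; work on gas = −W_by = -18875 J.

W ≈ -18900 J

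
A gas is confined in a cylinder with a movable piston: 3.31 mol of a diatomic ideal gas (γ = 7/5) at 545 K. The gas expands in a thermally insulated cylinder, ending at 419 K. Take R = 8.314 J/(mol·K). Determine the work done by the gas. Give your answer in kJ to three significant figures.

Adiabatic ⇒ Q = 0, so W_by = −ΔU = nCᵥ(T₁ − T₂).
Cᵥ = 5R/2 = 20.79 J/(mol·K).
W = (3.31)(20.79)(545 − 419) = 8669 J.

W ≈ 8.67 kJ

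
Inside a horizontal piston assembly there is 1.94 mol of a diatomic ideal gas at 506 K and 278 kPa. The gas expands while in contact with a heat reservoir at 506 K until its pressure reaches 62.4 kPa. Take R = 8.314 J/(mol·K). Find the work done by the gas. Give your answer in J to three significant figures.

Isothermal process: W = nRT ln(V₂/V₁) = nRT ln(P₁/P₂).
W = (1.94)(8.314)(506) × ln(278/62.4)
  = 8161 × ln(4.455) = 8161 × 1.494
W_by_gas = 12194 J.

W ≈ 12200 J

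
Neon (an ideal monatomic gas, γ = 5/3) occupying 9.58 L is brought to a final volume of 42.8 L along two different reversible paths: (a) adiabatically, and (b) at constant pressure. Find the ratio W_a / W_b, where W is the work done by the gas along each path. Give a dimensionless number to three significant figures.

W_a / W_b ≈ 0.273

Path (a) adiabatic: W = P₁V₁(1 − (V₁/V₂)^(γ−1))/(γ−1) → W_a/(P₁V₁) = 0.947.
Path (b) isobaric: W = P₁(V₂ − V₁) → W_b/(P₁V₁) = 3.468.
W_a / W_b = 0.947 / 3.468 = 0.2731.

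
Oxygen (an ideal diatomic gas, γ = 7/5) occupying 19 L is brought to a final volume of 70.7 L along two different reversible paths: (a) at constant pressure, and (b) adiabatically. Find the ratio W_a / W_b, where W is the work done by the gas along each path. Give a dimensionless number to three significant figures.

W_a / W_b ≈ 2.66

Path (a) isobaric: W = P₁(V₂ − V₁) → W_a/(P₁V₁) = 2.721.
Path (b) adiabatic: W = P₁V₁(1 − (V₁/V₂)^(γ−1))/(γ−1) → W_b/(P₁V₁) = 1.022.
W_a / W_b = 2.721 / 1.022 = 2.662.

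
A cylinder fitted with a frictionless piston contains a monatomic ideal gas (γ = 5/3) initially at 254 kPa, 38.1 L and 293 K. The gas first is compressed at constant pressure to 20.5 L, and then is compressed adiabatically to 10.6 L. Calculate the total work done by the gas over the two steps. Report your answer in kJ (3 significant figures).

W_total ≈ -8.78 kJ

Step 1 (isobaric): W = PΔV = (254 kPa)(20.5 − 38.1 L) = -4470 J.
After step 1: P = 254 kPa, V = 20.5 L, T = 157.7 K.
Step 2 (adiabatic): W = (P₁V₁ − P₂V₂)/(γ−1) = (5207 − 8083)/0.667 = -4313 J.
W_total = -4470 − 4313 = -8784 J.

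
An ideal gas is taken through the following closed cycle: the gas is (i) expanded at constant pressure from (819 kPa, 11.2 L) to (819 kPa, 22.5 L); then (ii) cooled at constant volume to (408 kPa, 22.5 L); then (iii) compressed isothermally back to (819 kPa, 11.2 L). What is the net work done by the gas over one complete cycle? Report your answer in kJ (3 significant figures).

Leg (i): W = PΔV = (819)(22.5 − 11.2) = 9255 J.
Leg (ii): W = 0.
Leg (iii): W = PᵢVᵢ ln(V_f/Vᵢ) = (9180) ln(11.2/22.5) = -6404 J.
W_net = 9255 − 6404 = 2851 J.

W_net ≈ 2.85 kJ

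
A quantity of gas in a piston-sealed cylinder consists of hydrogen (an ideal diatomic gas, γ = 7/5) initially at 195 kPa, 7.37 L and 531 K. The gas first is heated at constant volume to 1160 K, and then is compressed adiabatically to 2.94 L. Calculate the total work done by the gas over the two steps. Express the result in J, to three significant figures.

W_total ≈ -3490 J

Step 1 (isochoric): W = 0 (constant volume).
After step 1: P = 426 kPa (V unchanged).
Step 2 (adiabatic): W = (P₁V₁ − P₂V₂)/(γ−1) = (3140 − 4534)/0.4 = -3487 J.
W_total = 0 − 3487 = -3487 J.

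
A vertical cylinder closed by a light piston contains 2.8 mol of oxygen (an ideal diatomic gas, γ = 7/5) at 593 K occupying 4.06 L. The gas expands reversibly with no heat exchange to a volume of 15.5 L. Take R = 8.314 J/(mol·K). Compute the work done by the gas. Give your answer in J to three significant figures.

W ≈ 14300 J

Adiabatic: TV^(γ−1) = const with γ = 7/5.
T₂ = T₁ (V₁/V₂)^(γ−1) = 593 × (4.06/15.5)^0.4 = 593 × 0.5852 = 347 K.
W_by = nCᵥ(T₁ − T₂) = (2.8)(20.79)(593 − 347) = 14317 J.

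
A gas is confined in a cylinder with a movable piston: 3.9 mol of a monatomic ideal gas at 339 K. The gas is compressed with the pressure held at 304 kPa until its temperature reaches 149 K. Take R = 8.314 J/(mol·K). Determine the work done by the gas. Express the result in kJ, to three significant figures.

Isobaric: W = P ΔV = nR ΔT.
W = (3.9)(8.314)(149 − 339) = -6161 J.

W ≈ -6.16 kJ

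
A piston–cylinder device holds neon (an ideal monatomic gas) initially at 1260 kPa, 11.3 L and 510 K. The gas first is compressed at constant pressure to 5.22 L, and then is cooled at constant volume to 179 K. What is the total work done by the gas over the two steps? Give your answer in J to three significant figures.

W_total ≈ -7660 J

Step 1 (isobaric): W = PΔV = (1260 kPa)(5.22 − 11.3 L) = -7661 J.
Step 2 (isochoric): W = 0 (constant volume).
W_total = -7661 + 0 = -7661 J.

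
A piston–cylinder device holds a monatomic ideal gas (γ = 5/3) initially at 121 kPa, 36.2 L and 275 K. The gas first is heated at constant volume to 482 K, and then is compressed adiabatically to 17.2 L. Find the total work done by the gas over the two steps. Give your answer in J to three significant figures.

W_total ≈ -7400 J

Step 1 (isochoric): W = 0 (constant volume).
After step 1: P = 212.1 kPa (V unchanged).
Step 2 (adiabatic): W = (P₁V₁ − P₂V₂)/(γ−1) = (7677 − 12608)/0.667 = -7397 J.
W_total = 0 − 7397 = -7397 J.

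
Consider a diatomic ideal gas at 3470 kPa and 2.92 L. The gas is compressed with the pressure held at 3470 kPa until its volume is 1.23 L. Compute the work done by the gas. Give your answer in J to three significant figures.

Isobaric: W = P ΔV.
W = (3470 kPa)(1.23 − 2.92 L) = (3470)(-1.69) = -5864 J.

W ≈ -5860 J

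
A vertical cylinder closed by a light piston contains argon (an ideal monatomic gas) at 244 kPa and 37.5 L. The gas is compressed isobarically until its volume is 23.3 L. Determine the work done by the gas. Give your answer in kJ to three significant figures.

W ≈ -3.46 kJ

Isobaric: W = P ΔV.
W = (244 kPa)(23.3 − 37.5 L) = (244)(-14.2) = -3465 J.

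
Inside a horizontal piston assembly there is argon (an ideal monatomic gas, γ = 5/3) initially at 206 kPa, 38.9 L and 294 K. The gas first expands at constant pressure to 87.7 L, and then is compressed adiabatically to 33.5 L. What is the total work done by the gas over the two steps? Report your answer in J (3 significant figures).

W_total ≈ -14300 J

Step 1 (isobaric): W = PΔV = (206 kPa)(87.7 − 38.9 L) = 10053 J.
After step 1: P = 206 kPa, V = 87.7 L, T = 662.8 K.
Step 2 (adiabatic): W = (P₁V₁ − P₂V₂)/(γ−1) = (18066 − 34317)/0.667 = -24375 J.
W_total = 10053 − 24375 = -14323 J.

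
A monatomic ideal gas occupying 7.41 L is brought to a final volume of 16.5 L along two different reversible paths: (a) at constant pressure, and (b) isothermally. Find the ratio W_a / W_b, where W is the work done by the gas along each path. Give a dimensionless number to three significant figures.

W_a / W_b ≈ 1.53

Path (a) isobaric: W = P₁(V₂ − V₁) → W_a/(P₁V₁) = 1.227.
Path (b) isothermal: W = P₁V₁ ln(V₂/V₁) → W_b/(P₁V₁) = 0.8005.
W_a / W_b = 1.227 / 0.8005 = 1.532.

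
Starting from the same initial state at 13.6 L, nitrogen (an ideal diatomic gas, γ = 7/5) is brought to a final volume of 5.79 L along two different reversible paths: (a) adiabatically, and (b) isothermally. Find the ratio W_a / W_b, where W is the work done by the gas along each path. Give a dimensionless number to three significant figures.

W_a / W_b ≈ 1.19

Path (a) adiabatic: W = P₁V₁(1 − (V₁/V₂)^(γ−1))/(γ−1) → W_a/(P₁V₁) = -1.018.
Path (b) isothermal: W = P₁V₁ ln(V₂/V₁) → W_b/(P₁V₁) = -0.8539.
W_a / W_b = -1.018 / -0.8539 = 1.192.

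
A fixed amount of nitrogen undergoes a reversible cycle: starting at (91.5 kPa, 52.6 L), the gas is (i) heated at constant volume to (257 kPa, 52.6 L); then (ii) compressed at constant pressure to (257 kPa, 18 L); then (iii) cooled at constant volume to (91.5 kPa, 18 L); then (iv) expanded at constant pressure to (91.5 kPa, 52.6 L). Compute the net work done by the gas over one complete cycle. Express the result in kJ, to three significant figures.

W_net ≈ -5.73 kJ

Constant-volume legs do no work.
W(ii) = (257)(18 − 52.6) = -8892 J; W(iv) = (91.5)(52.6 − 18) = 3166 J.
W_net = -8892 + 3166 = -5726 J (the counter-clockwise enclosed area).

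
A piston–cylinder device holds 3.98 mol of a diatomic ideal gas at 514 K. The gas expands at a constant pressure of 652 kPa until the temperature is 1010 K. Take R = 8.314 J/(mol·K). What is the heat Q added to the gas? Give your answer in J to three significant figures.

Isobaric: W = nRΔT = (3.98)(8.314)(496) = 16413 J.
ΔU = nCᵥΔT with Cᵥ = 5R/2: ΔU = (3.98)(20.79)(496) = 41031 J.
Q = ΔU + W = 41031 + 16413 = 57444 J.

Q ≈ 57400 J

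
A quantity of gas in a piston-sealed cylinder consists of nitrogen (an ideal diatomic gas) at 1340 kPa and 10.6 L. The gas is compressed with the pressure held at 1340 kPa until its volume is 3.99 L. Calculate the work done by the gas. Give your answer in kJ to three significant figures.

Isobaric: W = P ΔV.
W = (1340 kPa)(3.99 − 10.6 L) = (1340)(-6.61) = -8857 J.

W ≈ -8.86 kJ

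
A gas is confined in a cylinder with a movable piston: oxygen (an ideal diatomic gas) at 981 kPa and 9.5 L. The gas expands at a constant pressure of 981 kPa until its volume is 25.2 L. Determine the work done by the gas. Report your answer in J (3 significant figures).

W ≈ 15400 J

Isobaric: W = P ΔV.
W = (981 kPa)(25.2 − 9.5 L) = (981)(15.7) = 15402 J.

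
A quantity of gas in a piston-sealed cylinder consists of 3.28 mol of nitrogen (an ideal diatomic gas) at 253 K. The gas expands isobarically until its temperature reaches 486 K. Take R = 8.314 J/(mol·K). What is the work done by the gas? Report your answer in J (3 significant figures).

Isobaric: W = P ΔV = nR ΔT.
W = (3.28)(8.314)(486 − 253) = 6354 J.

W ≈ 6350 J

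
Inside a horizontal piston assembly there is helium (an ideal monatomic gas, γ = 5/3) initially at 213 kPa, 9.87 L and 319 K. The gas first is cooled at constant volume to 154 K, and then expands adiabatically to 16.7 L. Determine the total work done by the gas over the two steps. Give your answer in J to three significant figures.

W_total ≈ 450 J

Step 1 (isochoric): W = 0 (constant volume).
After step 1: P = 102.8 kPa (V unchanged).
Step 2 (adiabatic): W = (P₁V₁ − P₂V₂)/(γ−1) = (1015 − 714.8)/0.667 = 450.2 J.
W_total = 0 + 450.2 = 450.2 J.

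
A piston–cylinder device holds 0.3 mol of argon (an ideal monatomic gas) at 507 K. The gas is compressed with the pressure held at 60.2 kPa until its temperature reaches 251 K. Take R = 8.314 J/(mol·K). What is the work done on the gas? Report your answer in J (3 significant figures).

Isobaric: W = P ΔV = nR ΔT.
W = (0.3)(8.314)(251 − 507) = -638.5 J.
Work on gas = −W_by = 638.5 J.

W ≈ 639 J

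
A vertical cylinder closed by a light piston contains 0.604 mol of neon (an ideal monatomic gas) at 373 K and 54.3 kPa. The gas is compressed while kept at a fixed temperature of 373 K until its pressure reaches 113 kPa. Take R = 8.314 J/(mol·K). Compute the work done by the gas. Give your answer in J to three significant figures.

Isothermal process: W = nRT ln(V₂/V₁) = nRT ln(P₁/P₂).
W = (0.604)(8.314)(373) × ln(54.3/113)
  = 1873 × ln(0.4805) = 1873 × -0.7329
W_by_gas = -1373 J.

W ≈ -1370 J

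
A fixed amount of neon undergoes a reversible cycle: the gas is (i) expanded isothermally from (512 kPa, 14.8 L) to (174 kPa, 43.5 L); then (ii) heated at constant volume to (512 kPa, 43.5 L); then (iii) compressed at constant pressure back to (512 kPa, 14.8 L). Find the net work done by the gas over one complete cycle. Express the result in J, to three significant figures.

W_net ≈ -6520 J

Leg (i): W = PᵢVᵢ ln(V_f/Vᵢ) = (7578) ln(43.5/14.8) = 8170 J.
Leg (ii): W = 0.
Leg (iii): W = PΔV = (512)(14.8 − 43.5) = -14694 J.
W_net = 8170 − 14694 = -6525 J.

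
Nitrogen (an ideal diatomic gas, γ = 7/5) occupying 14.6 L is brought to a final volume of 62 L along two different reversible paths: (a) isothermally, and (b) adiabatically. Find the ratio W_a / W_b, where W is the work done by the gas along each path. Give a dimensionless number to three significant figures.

W_a / W_b ≈ 1.32

Path (a) isothermal: W = P₁V₁ ln(V₂/V₁) → W_a/(P₁V₁) = 1.446.
Path (b) adiabatic: W = P₁V₁(1 − (V₁/V₂)^(γ−1))/(γ−1) → W_b/(P₁V₁) = 1.098.
W_a / W_b = 1.446 / 1.098 = 1.317.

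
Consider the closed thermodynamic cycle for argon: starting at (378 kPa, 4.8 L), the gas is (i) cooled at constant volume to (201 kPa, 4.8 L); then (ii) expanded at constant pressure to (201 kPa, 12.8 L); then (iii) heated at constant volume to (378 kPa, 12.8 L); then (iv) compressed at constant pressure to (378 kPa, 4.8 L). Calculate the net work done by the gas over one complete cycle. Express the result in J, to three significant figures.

W_net ≈ -1420 J

Constant-volume legs do no work.
W(ii) = (201)(12.8 − 4.8) = 1608 J; W(iv) = (378)(4.8 − 12.8) = -3024 J.
W_net = 1608 − 3024 = -1416 J (the counter-clockwise enclosed area).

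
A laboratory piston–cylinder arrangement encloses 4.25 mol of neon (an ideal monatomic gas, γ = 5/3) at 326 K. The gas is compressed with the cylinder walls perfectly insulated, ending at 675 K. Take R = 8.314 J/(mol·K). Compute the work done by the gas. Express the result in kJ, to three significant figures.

Adiabatic ⇒ Q = 0, so W_by = −ΔU = nCᵥ(T₁ − T₂).
Cᵥ = 3R/2 = 12.47 J/(mol·K).
W = (4.25)(12.47)(326 − 675) = -18498 J.

W ≈ -18.5 kJ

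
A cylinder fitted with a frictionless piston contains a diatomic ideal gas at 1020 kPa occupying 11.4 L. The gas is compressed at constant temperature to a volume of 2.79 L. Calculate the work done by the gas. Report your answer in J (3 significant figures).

W ≈ -16400 J

Isothermal: W = nRT ln(V₂/V₁) = P₁V₁ ln(V₂/V₁).
P₁V₁ = (1020 kPa)(11.4 L) = 11628 J.
W = 11628 × ln(2.79/11.4) = 11628 × -1.408
W_by_gas = -16367 J.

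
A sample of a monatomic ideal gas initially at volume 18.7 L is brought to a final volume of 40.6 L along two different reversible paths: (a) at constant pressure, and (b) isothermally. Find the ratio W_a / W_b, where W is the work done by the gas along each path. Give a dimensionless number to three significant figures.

W_a / W_b ≈ 1.51

Path (a) isobaric: W = P₁(V₂ − V₁) → W_a/(P₁V₁) = 1.171.
Path (b) isothermal: W = P₁V₁ ln(V₂/V₁) → W_b/(P₁V₁) = 0.7752.
W_a / W_b = 1.171 / 0.7752 = 1.511.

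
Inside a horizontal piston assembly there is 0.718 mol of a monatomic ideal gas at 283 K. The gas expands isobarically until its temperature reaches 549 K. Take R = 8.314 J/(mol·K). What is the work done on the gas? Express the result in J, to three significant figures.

Isobaric: W = P ΔV = nR ΔT.
W = (0.718)(8.314)(549 − 283) = 1588 J.
Work on gas = −W_by = -1588 J.

W ≈ -1590 J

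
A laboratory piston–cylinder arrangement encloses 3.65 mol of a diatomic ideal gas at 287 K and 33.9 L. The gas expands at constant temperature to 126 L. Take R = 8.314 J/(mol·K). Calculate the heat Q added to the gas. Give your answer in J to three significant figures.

Q ≈ 11400 J

Isothermal ⇒ ΔU = 0, so Q = W = nRT ln(V₂/V₁).
Q = (3.65)(8.314)(287) ln(126/33.9) = 8709 × 1.313 = 11434 J.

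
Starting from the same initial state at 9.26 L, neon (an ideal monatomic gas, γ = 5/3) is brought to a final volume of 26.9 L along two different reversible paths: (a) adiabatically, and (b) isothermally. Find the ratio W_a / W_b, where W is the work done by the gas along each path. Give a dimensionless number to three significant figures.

W_a / W_b ≈ 0.716

Path (a) adiabatic: W = P₁V₁(1 − (V₁/V₂)^(γ−1))/(γ−1) → W_a/(P₁V₁) = 0.7632.
Path (b) isothermal: W = P₁V₁ ln(V₂/V₁) → W_b/(P₁V₁) = 1.066.
W_a / W_b = 0.7632 / 1.066 = 0.7157.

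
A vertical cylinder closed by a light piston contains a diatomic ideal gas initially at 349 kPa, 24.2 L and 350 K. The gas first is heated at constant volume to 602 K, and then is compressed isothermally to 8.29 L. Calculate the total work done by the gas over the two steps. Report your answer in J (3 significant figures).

Step 1 (isochoric): W = 0 (constant volume).
After step 1: P = 600.3 kPa (V unchanged).
Step 2 (isothermal): W = P₁V₁ ln(V₂/V₁) = (14527) ln(8.29/24.2) = -15563 J.
W_total = 0 − 15563 = -15563 J.

W_total ≈ -15600 J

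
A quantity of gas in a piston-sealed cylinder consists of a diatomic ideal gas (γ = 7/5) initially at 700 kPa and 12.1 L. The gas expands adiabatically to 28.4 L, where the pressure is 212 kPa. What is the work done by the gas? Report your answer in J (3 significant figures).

Adiabatic: W = (P₁V₁ − P₂V₂)/(γ − 1) with γ = 7/5.
P₁V₁ = 8470 J, P₂V₂ = 6021 J.
W = (8470 − 6021) / 0.4 = 6123 J.

W ≈ 6120 J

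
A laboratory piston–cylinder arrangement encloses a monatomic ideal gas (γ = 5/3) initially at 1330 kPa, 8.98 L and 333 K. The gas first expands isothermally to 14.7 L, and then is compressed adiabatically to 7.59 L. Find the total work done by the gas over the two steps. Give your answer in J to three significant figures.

W_total ≈ -4030 J

Step 1 (isothermal): W = P₁V₁ ln(V₂/V₁) = (11943) ln(14.7/8.98) = 5886 J.
After step 1: P = 812.5 kPa, V = 14.7 L, T = 333 K.
Step 2 (adiabatic): W = (P₁V₁ − P₂V₂)/(γ−1) = (11943 − 18557)/0.667 = -9921 J.
W_total = 5886 − 9921 = -4034 J.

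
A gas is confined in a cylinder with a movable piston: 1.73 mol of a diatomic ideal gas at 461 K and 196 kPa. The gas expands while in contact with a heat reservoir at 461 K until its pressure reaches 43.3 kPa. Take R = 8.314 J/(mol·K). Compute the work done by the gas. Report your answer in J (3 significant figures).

Isothermal process: W = nRT ln(V₂/V₁) = nRT ln(P₁/P₂).
W = (1.73)(8.314)(461) × ln(196/43.3)
  = 6631 × ln(4.527) = 6631 × 1.51
W_by_gas = 10012 J.

W ≈ 10000 J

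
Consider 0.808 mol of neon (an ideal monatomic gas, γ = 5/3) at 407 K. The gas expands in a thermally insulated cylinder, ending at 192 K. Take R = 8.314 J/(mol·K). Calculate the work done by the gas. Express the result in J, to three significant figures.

Adiabatic ⇒ Q = 0, so W_by = −ΔU = nCᵥ(T₁ − T₂).
Cᵥ = 3R/2 = 12.47 J/(mol·K).
W = (0.808)(12.47)(407 − 192) = 2166 J.

W ≈ 2170 J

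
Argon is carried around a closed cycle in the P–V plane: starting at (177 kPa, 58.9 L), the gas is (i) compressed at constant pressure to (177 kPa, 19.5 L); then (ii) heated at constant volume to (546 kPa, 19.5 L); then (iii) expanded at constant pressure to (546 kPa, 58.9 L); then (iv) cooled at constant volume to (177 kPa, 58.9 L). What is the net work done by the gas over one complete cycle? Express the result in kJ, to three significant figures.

Constant-volume legs do no work.
W(i) = (177)(19.5 − 58.9) = -6974 J; W(iii) = (546)(58.9 − 19.5) = 21512 J.
W_net = -6974 + 21512 = 14539 J (the clockwise enclosed area).

W_net ≈ 14.5 kJ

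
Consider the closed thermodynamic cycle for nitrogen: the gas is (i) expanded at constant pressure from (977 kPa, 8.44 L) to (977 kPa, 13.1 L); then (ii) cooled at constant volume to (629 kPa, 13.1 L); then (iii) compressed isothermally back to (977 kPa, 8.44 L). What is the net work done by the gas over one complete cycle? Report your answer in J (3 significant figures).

W_net ≈ 930 J

Leg (i): W = PΔV = (977)(13.1 − 8.44) = 4553 J.
Leg (ii): W = 0.
Leg (iii): W = PᵢVᵢ ln(V_f/Vᵢ) = (8240) ln(8.44/13.1) = -3623 J.
W_net = 4553 − 3623 = 930.3 J.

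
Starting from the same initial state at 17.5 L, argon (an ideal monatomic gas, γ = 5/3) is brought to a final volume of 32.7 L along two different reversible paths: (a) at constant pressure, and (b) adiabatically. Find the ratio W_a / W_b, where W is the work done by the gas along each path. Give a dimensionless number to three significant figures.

Path (a) isobaric: W = P₁(V₂ − V₁) → W_a/(P₁V₁) = 0.8686.
Path (b) adiabatic: W = P₁V₁(1 − (V₁/V₂)^(γ−1))/(γ−1) → W_b/(P₁V₁) = 0.5113.
W_a / W_b = 0.8686 / 0.5113 = 1.699.

W_a / W_b ≈ 1.70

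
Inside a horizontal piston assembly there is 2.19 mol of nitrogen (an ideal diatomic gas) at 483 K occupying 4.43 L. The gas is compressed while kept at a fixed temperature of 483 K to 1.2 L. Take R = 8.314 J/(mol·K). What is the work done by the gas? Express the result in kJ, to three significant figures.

W ≈ -11.5 kJ

Isothermal: W = nRT ln(V₂/V₁).
W = (2.19)(8.314)(483) × ln(1.2/4.43)
  = 8794 × -1.306
W_by_gas = -11486 J.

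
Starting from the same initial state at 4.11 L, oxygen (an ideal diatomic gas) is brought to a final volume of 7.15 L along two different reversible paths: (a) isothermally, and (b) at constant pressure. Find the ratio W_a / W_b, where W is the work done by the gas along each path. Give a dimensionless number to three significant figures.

Path (a) isothermal: W = P₁V₁ ln(V₂/V₁) → W_a/(P₁V₁) = 0.5537.
Path (b) isobaric: W = P₁(V₂ − V₁) → W_b/(P₁V₁) = 0.7397.
W_a / W_b = 0.5537 / 0.7397 = 0.7486.

W_a / W_b ≈ 0.749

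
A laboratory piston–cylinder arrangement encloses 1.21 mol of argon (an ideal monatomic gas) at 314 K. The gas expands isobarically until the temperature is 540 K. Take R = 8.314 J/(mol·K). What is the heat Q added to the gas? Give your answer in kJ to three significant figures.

Isobaric: W = nRΔT = (1.21)(8.314)(226) = 2274 J.
ΔU = nCᵥΔT with Cᵥ = 3R/2: ΔU = (1.21)(12.47)(226) = 3410 J.
Q = ΔU + W = 3410 + 2274 = 5684 J.

Q ≈ 5.68 kJ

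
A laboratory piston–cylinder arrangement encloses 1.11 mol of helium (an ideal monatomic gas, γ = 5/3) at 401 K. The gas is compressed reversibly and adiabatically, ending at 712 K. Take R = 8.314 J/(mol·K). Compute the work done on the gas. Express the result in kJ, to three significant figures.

W ≈ 4.31 kJ

Adiabatic ⇒ Q = 0, so W_by = −ΔU = nCᵥ(T₁ − T₂).
Cᵥ = 3R/2 = 12.47 J/(mol·K).
W = (1.11)(12.47)(401 − 712) = -4305 J.
Work on gas = −W_by = 4305 J.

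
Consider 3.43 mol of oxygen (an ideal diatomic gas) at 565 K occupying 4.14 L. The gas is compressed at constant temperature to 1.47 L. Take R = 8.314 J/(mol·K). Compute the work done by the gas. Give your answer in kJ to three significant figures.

Isothermal: W = nRT ln(V₂/V₁).
W = (3.43)(8.314)(565) × ln(1.47/4.14)
  = 16112 × -1.035
W_by_gas = -16683 J.

W ≈ -16.7 kJ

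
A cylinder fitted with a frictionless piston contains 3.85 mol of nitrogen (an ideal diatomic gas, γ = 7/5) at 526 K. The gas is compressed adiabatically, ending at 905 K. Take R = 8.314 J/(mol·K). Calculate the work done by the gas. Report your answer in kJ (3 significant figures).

Adiabatic ⇒ Q = 0, so W_by = −ΔU = nCᵥ(T₁ − T₂).
Cᵥ = 5R/2 = 20.79 J/(mol·K).
W = (3.85)(20.79)(526 − 905) = -30328 J.

W ≈ -30.3 kJ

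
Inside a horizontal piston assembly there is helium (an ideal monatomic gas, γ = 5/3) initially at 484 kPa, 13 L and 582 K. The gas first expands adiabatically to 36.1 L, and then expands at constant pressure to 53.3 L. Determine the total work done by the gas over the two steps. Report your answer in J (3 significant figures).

Step 1 (adiabatic): W = (P₁V₁ − P₂V₂)/(γ−1) = (6292 − 3185)/0.667 = 4661 J.
After step 1: P = 88.22 kPa, V = 36.1 L, T = 294.6 K.
Step 2 (isobaric): W = PΔV = (88.22 kPa)(53.3 − 36.1 L) = 1517 J.
W_total = 4661 + 1517 = 6178 J.

W_total ≈ 6180 J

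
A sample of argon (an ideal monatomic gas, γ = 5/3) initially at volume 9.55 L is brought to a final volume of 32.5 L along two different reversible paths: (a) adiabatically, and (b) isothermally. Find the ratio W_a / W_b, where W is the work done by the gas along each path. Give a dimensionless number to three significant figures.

Path (a) adiabatic: W = P₁V₁(1 − (V₁/V₂)^(γ−1))/(γ−1) → W_a/(P₁V₁) = 0.837.
Path (b) isothermal: W = P₁V₁ ln(V₂/V₁) → W_b/(P₁V₁) = 1.225.
W_a / W_b = 0.837 / 1.225 = 0.6834.

W_a / W_b ≈ 0.683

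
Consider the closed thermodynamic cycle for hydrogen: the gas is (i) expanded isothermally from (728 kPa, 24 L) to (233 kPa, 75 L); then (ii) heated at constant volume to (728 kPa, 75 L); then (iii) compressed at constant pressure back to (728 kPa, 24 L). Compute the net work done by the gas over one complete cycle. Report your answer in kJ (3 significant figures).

Leg (i): W = PᵢVᵢ ln(V_f/Vᵢ) = (17472) ln(75/24) = 19908 J.
Leg (ii): W = 0.
Leg (iii): W = PΔV = (728)(24 − 75) = -37128 J.
W_net = 19908 − 37128 = -17220 J.

W_net ≈ -17.2 kJ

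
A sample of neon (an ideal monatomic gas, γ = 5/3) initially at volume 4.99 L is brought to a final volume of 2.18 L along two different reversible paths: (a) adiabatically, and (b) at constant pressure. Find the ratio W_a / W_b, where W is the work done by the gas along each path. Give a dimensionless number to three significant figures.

Path (a) adiabatic: W = P₁V₁(1 − (V₁/V₂)^(γ−1))/(γ−1) → W_a/(P₁V₁) = -1.105.
Path (b) isobaric: W = P₁(V₂ − V₁) → W_b/(P₁V₁) = -0.5631.
W_a / W_b = -1.105 / -0.5631 = 1.963.

W_a / W_b ≈ 1.96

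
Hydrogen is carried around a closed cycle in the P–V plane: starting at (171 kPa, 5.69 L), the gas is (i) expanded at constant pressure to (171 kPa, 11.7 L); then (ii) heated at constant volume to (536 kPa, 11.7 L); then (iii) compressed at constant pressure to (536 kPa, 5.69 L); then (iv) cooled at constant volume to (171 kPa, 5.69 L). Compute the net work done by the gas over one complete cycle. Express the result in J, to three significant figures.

W_net ≈ -2190 J

Constant-volume legs do no work.
W(i) = (171)(11.7 − 5.69) = 1028 J; W(iii) = (536)(5.69 − 11.7) = -3221 J.
W_net = 1028 − 3221 = -2194 J (the counter-clockwise enclosed area).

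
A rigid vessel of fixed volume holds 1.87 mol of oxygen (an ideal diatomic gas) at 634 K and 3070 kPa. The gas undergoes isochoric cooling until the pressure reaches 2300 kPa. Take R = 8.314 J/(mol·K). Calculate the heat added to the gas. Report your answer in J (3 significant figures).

Constant volume ⇒ W = 0, so Q = ΔU = nCᵥΔT with Cᵥ = 5R/2 = 20.79 J/(mol·K).
At constant V, T₂/T₁ = P₂/P₁ ⇒ ΔT = T₁(P₂/P₁ − 1) = 634·(2300/3070 − 1) = -159 K.
ΔU = (1.87)(20.79)(-159) = -6181 J.

Q ≈ -6180 J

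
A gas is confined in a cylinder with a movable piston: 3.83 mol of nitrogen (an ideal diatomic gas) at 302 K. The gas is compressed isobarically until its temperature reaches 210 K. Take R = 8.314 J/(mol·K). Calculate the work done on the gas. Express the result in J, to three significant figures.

W ≈ 2930 J

Isobaric: W = P ΔV = nR ΔT.
W = (3.83)(8.314)(210 − 302) = -2930 J.
Work on gas = −W_by = 2930 J.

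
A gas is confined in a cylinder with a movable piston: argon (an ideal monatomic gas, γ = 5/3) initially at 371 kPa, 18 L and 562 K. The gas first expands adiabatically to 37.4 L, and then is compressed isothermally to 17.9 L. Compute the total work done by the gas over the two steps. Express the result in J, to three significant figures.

Step 1 (adiabatic): W = (P₁V₁ − P₂V₂)/(γ−1) = (6678 − 4101)/0.667 = 3865 J.
After step 1: P = 109.7 kPa, V = 37.4 L, T = 345.1 K.
Step 2 (isothermal): W = P₁V₁ ln(V₂/V₁) = (4101) ln(17.9/37.4) = -3022 J.
W_total = 3865 − 3022 = 843.1 J.

W_total ≈ 843 J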